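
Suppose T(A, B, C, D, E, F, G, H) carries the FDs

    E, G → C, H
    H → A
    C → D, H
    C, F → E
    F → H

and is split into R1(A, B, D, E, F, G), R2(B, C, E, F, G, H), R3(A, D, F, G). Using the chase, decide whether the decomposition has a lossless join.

Yes

Chase test. Columns are A, B, C, D, E, F, G, H; row i has aⱼ where attribute j ∈ Ri, else bᵢⱼ.
Initial tableau (one row per fragment):
  row 1: a1 a2 b13 a4 a5 a6 a7 b18
  row 2: b21 a2 a3 b24 a5 a6 a7 a8
  row 3: a1 b32 b33 a4 b35 a6 a7 b38
Rows 1 and 2 agree on E, G; apply E, G→C, H and equate their C, H entries.
Rows 1 and 2 agree on H; apply H→A and equate their A entries.
Rows 1 and 2 agree on C; apply C→D, H and equate their D, H entries.
Rows 1 and 3 agree on F; apply F→H and equate their H entries.
Row 1 is now all distinguished symbols — the join is lossless.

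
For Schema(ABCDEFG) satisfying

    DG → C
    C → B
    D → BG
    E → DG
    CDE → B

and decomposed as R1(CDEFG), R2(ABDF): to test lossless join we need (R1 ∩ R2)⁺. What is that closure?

R1 ∩ R2 = {DF}.
D → BG applies, adding BG
DG → C applies, adding C
Closure: {BCDFG}.

BCDFG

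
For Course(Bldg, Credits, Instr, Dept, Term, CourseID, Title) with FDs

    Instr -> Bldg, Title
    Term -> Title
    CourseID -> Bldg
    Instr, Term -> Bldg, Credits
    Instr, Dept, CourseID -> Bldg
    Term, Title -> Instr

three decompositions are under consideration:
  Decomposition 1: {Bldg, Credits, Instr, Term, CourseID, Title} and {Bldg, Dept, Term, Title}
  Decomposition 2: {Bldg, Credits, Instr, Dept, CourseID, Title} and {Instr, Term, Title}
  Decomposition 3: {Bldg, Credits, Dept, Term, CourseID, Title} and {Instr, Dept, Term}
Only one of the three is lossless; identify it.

Decomposition 1: common = {Bldg, Term, Title}, closure = {Bldg, Credits, Instr, Term, Title} → lossy.
Decomposition 2: common = {Instr, Title}, closure = {Bldg, Instr, Title} → lossy.
Decomposition 3: common = {Dept, Term}, closure = {Bldg, Credits, Instr, Dept, Term, Title} → lossless.

Decomposition 3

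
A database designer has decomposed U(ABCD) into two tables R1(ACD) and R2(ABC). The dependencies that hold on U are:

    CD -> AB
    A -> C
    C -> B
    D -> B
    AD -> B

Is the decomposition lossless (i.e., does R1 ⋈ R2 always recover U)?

Yes

Common attributes: R1 ∩ R2 = {AC}.
Closure of {AC}: C → B applies, adding B. So (AC)⁺ = {ABC}.
This closure contains every attribute of R2, so R1 ∩ R2 → R2. The join is lossless.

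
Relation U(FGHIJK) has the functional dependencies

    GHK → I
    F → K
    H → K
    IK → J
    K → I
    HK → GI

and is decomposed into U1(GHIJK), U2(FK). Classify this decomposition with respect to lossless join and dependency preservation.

lossy but dependency-preserving

Lossless test: (K)⁺ = {IJK}, which is a superkey of neither fragment — lossy.
Dependency preservation: every FD's attributes lie within a single fragment, so each can be enforced locally — preserved.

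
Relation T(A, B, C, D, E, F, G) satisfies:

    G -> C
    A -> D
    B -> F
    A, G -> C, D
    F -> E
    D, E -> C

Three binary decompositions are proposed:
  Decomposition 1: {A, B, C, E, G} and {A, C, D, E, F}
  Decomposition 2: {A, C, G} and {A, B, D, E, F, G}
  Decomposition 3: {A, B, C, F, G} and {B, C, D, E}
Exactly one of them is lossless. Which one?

Decomposition 1: common = {A, C, E}, closure = {A, C, D, E} → lossy.
Decomposition 2: common = {A, G}, closure = {A, C, D, G} → lossless.
Decomposition 3: common = {B, C}, closure = {B, C, E, F} → lossy.

Decomposition 2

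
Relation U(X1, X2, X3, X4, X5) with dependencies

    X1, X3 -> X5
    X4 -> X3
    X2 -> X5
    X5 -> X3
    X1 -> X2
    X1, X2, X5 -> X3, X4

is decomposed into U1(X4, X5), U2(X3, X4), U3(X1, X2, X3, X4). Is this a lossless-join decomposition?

No

Chase test. Columns are X1, X2, X3, X4, X5; row i has aⱼ where attribute j ∈ Ui, else bᵢⱼ.
Initial tableau (one row per fragment):
  row 1: b11 b12 b13 a4 a5
  row 2: b21 b22 a3 a4 b25
  row 3: a1 a2 a3 a4 b35
Rows 1 and 2 agree on X4; apply X4→X3 and equate their X3 entries.
No row becomes fully distinguished — the join is lossy.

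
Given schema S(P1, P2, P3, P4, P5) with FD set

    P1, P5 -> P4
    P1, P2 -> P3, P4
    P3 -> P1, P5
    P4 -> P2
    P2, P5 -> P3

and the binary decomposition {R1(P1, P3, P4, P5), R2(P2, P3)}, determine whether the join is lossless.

Yes

Common attributes: R1 ∩ R2 = {P3}.
Closure of {P3}: P3 → P1, P5 applies, adding P1, P5; P1, P5 → P4 applies, adding P4; P4 → P2 applies, adding P2. So (P3)⁺ = {P1, P2, P3, P4, P5}.
This closure contains every attribute of R1, so R1 ∩ R2 → R1. The join is lossless.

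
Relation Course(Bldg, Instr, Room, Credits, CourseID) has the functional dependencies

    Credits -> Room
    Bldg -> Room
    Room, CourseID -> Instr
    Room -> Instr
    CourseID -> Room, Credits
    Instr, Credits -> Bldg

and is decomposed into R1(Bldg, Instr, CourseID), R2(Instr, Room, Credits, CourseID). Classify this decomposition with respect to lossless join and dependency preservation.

lossless but not dependency-preserving

Lossless test: (Instr, CourseID)⁺ = {Bldg, Instr, Room, Credits, CourseID}, which contains all of one fragment — lossless.
Dependency preservation: the restricted closure of {Bldg} across the fragments never reaches {Room}, so Bldg → Room cannot be enforced without a join — not preserved.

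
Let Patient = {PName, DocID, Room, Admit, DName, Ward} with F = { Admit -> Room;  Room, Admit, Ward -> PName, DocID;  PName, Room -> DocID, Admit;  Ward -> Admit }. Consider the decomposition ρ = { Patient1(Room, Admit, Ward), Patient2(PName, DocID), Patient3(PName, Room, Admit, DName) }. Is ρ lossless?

No

Chase test. Columns are PName, DocID, Room, Admit, DName, Ward; row i has aⱼ where attribute j ∈ Patienti, else bᵢⱼ.
Initial tableau (one row per fragment):
  row 1: b11 b12 a3 a4 b15 a6
  row 2: a1 a2 b23 b24 b25 b26
  row 3: a1 b32 a3 a4 a5 b36
No row becomes fully distinguished — the join is lossy.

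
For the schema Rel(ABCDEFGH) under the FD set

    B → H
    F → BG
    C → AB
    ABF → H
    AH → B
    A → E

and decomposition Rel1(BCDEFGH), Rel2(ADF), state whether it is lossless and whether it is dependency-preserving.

Lossless test: (DF)⁺ = {BDFGH}, which is a superkey of neither fragment — lossy.
Dependency preservation: the restricted closure of {C} across the fragments never reaches {AB}, so C → AB cannot be enforced without a join — not preserved.

lossy and not dependency-preserving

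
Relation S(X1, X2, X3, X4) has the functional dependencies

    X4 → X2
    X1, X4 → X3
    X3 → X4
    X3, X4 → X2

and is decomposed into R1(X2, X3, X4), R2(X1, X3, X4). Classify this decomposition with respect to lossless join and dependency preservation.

Lossless test: (X3, X4)⁺ = {X2, X3, X4}, which contains all of one fragment — lossless.
Dependency preservation: every FD's attributes lie within a single fragment, so each can be enforced locally — preserved.

lossless and dependency-preserving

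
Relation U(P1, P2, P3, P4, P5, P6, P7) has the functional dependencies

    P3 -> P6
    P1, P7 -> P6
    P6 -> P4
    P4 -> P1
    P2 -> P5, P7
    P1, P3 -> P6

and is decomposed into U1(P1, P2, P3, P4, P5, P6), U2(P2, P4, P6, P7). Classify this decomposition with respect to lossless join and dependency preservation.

lossless but not dependency-preserving

Lossless test: (P2, P4, P6)⁺ = {P1, P2, P4, P5, P6, P7}, which contains all of one fragment — lossless.
Dependency preservation: the restricted closure of {P1, P7} across the fragments never reaches {P6}, so P1, P7 → P6 cannot be enforced without a join — not preserved.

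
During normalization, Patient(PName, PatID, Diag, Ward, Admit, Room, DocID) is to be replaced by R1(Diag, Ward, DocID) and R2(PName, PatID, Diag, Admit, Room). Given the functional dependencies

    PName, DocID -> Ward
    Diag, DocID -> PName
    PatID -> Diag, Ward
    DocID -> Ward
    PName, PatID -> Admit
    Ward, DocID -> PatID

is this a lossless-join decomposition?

Common attributes: R1 ∩ R2 = {Diag}.
No dependency enlarges {Diag}, so (Diag)⁺ = {Diag}.
The closure contains neither all of R1 = {Diag, Ward, DocID} nor all of R2 = {PName, PatID, Diag, Admit, Room}, so the common attributes are not a superkey of either fragment. The join is lossy.

No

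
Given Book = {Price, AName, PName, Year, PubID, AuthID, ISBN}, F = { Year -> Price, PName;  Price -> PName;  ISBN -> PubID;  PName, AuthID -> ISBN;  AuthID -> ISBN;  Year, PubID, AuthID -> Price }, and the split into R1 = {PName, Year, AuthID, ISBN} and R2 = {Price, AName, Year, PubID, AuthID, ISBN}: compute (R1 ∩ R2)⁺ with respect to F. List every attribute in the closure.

Price, PName, Year, PubID, AuthID, ISBN

R1 ∩ R2 = {Year, AuthID, ISBN}.
Year → Price, PName applies, adding Price, PName
ISBN → PubID applies, adding PubID
Closure: {Price, PName, Year, PubID, AuthID, ISBN}.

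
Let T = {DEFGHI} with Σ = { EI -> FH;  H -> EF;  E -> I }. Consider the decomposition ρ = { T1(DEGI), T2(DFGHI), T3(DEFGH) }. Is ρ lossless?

Yes

Chase test. Columns are DEFGHI; row i has aⱼ where attribute j ∈ Ti, else bᵢⱼ.
Initial tableau (one row per fragment):
  row 1: a1 a2 b13 a4 b15 a6
  row 2: a1 b22 a3 a4 a5 a6
  row 3: a1 a2 a3 a4 a5 b36
Rows 2 and 3 agree on H; apply H→EF and equate their EF entries.
Rows 1 and 3 agree on E; apply E→I and equate their I entries.
Rows 1 and 2 agree on EI; apply EI→FH and equate their FH entries.
Row 1 is now all distinguished symbols — the join is lossless.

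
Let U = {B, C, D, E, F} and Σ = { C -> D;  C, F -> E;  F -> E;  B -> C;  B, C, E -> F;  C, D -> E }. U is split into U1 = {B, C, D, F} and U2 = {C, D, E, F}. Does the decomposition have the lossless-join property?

Common attributes: U1 ∩ U2 = {C, D, F}.
Closure of {C, D, F}: C, F → E applies, adding E. So (C, D, F)⁺ = {C, D, E, F}.
This closure contains every attribute of U2, so U1 ∩ U2 → U2. The join is lossless.

Yes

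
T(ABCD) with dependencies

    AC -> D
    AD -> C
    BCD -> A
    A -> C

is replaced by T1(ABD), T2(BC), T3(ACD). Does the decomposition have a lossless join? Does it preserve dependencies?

lossless but not dependency-preserving

Lossless test (chase): Rows 1 and 3 agree on AD; apply AD→C and equate their C entries. Row 1 is now all distinguished symbols — the join is lossless.
Dependency preservation: the restricted closure of {BCD} across the fragments never reaches {A}, so BCD → A cannot be enforced without a join — not preserved.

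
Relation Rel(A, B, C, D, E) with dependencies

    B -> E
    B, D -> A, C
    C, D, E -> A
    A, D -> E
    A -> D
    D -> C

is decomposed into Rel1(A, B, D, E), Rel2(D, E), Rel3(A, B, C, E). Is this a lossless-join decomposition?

Yes

Chase test. Columns are A, B, C, D, E; row i has aⱼ where attribute j ∈ Reli, else bᵢⱼ.
Initial tableau (one row per fragment):
  row 1: a1 a2 b13 a4 a5
  row 2: b21 b22 b23 a4 a5
  row 3: a1 a2 a3 b34 a5
Rows 1 and 3 agree on A; apply A→D and equate their D entries.
Rows 1 and 2 agree on D; apply D→C and equate their C entries.
Rows 1 and 3 agree on D; apply D→C and equate their C entries.
Rows 1 and 2 agree on C, D, E; apply C, D, E→A and equate their A entries.
Row 1 is now all distinguished symbols — the join is lossless.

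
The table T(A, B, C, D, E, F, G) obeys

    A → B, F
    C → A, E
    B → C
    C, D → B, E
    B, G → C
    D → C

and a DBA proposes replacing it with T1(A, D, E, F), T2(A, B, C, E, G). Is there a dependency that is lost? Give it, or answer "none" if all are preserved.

none

A → B, F: restricted closure across fragments reaches B, F.
C → A, E lies within T2.
B → C lies within T2.
C, D → B, E: restricted closure across fragments reaches B, E.
B, G → C lies within T2.
D → C: restricted closure across fragments reaches C.
Every dependency is enforceable on the fragments, so the decomposition is dependency-preserving.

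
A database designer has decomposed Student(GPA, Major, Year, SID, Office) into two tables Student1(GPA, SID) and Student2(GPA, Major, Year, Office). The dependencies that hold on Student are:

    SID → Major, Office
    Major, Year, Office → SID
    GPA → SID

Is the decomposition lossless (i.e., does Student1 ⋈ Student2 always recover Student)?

Common attributes: Student1 ∩ Student2 = {GPA}.
Closure of {GPA}: GPA → SID applies, adding SID; SID → Major, Office applies, adding Major, Office. So (GPA)⁺ = {GPA, Major, SID, Office}.
This closure contains every attribute of Student1, so Student1 ∩ Student2 → Student1. The join is lossless.

Yes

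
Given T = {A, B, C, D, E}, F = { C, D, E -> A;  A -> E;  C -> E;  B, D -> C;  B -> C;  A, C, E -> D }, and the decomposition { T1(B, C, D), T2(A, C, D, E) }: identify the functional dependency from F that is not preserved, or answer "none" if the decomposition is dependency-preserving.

none

C, D, E → A lies within T2.
A → E lies within T2.
C → E lies within T2.
B, D → C lies within T1.
B → C lies within T1.
A, C, E → D lies within T2.
Every dependency is enforceable on the fragments, so the decomposition is dependency-preserving.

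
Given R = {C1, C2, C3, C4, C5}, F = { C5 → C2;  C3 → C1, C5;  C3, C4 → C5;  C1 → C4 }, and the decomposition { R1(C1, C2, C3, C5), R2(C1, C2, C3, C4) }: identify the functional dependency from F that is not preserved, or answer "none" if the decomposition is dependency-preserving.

C5 → C2 lies within R1.
C3 → C1, C5 lies within R1.
C3, C4 → C5: restricted closure across fragments reaches C5.
C1 → C4 lies within R2.
Every dependency is enforceable on the fragments, so the decomposition is dependency-preserving.

none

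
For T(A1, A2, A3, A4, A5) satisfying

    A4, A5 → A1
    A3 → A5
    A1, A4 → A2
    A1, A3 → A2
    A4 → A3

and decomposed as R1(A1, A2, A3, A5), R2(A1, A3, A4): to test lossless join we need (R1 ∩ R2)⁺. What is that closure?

R1 ∩ R2 = {A1, A3}.
A3 → A5 applies, adding A5
A1, A3 → A2 applies, adding A2
Closure: {A1, A2, A3, A5}.

A1, A2, A3, A5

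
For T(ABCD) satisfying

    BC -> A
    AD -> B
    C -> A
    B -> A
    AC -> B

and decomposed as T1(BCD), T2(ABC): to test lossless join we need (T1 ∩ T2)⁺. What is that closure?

T1 ∩ T2 = {BC}.
BC → A applies, adding A
Closure: {ABC}.

ABC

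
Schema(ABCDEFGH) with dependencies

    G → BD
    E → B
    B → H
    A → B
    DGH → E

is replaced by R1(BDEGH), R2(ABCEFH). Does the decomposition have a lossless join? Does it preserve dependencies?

Lossless test: (BEH)⁺ = {BEH}, which is a superkey of neither fragment — lossy.
Dependency preservation: every FD's attributes lie within a single fragment, so each can be enforced locally — preserved.

lossy but dependency-preserving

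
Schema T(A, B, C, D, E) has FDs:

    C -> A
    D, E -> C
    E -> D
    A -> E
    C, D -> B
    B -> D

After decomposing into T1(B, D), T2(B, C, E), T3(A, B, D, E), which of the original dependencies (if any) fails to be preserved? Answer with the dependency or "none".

none

C → A: restricted closure across fragments reaches A.
D, E → C: restricted closure across fragments reaches C.
E → D lies within T3.
A → E lies within T3.
C, D → B: restricted closure across fragments reaches B.
B → D lies within T1.
Every dependency is enforceable on the fragments, so the decomposition is dependency-preserving.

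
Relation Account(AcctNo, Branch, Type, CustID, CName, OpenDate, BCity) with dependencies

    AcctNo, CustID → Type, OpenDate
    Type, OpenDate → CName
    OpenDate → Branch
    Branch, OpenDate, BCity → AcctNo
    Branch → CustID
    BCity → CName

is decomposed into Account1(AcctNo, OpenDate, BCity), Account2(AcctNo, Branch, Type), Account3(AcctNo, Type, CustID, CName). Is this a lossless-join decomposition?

Chase test. Columns are AcctNo, Branch, Type, CustID, CName, OpenDate, BCity; row i has aⱼ where attribute j ∈ Accounti, else bᵢⱼ.
Initial tableau (one row per fragment):
  row 1: a1 b12 b13 b14 b15 a6 a7
  row 2: a1 a2 a3 b24 b25 b26 b27
  row 3: a1 b32 a3 a4 a5 b36 b37
No row becomes fully distinguished — the join is lossy.

No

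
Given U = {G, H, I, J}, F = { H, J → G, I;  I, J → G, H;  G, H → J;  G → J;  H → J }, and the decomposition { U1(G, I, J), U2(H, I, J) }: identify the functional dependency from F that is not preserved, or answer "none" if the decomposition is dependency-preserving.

none

H, J → G, I: restricted closure across fragments reaches G, I.
I, J → G, H: restricted closure across fragments reaches G, H.
G, H → J: restricted closure across fragments reaches J.
G → J lies within U1.
H → J lies within U2.
Every dependency is enforceable on the fragments, so the decomposition is dependency-preserving.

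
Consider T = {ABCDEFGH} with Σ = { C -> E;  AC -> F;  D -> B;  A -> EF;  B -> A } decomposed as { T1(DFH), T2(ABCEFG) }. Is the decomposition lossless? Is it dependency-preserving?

Lossless test: (F)⁺ = {F}, which is a superkey of neither fragment — lossy.
Dependency preservation: the restricted closure of {D} across the fragments never reaches {B}, so D → B cannot be enforced without a join — not preserved.

lossy and not dependency-preserving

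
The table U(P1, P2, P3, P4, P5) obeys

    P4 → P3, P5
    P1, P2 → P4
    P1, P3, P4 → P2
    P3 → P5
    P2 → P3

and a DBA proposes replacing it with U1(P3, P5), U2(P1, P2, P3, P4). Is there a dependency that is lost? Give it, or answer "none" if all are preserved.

P4 → P3, P5: restricted closure across fragments reaches P3, P5.
P1, P2 → P4 lies within U2.
P1, P3, P4 → P2 lies within U2.
P3 → P5 lies within U1.
P2 → P3 lies within U2.
Every dependency is enforceable on the fragments, so the decomposition is dependency-preserving.

none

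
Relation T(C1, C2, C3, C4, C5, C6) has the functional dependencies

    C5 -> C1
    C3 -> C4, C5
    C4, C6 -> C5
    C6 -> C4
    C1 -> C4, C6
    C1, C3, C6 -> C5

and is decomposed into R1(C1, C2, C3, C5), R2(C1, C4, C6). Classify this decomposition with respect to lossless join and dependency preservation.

Lossless test: (C1)⁺ = {C1, C4, C5, C6}, which contains all of one fragment — lossless.
Dependency preservation: C3 → C4, C5; C4, C6 → C5; C1, C3, C6 → C5 are not contained in any single fragment, but the restricted closure of each left-hand side across the fragments still reaches the right-hand side; the remaining FDs each lie inside some fragment. All dependencies are preserved.

lossless and dependency-preserving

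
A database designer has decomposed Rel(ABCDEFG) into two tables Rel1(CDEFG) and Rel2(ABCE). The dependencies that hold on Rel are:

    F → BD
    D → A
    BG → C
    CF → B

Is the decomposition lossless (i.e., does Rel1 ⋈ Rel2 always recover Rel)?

Common attributes: Rel1 ∩ Rel2 = {CE}.
No dependency enlarges {CE}, so (CE)⁺ = {CE}.
The closure contains neither all of Rel1 = {CDEFG} nor all of Rel2 = {ABCE}, so the common attributes are not a superkey of either fragment. The join is lossy.

No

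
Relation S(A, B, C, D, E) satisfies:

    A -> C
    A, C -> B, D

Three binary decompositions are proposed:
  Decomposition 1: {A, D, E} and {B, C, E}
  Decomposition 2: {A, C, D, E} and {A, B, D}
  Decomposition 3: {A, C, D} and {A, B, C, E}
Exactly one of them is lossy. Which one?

Decomposition 1

Decomposition 1: common = {E}, closure = {E} → lossy.
Decomposition 2: common = {A, D}, closure = {A, B, C, D} → lossless.
Decomposition 3: common = {A, C}, closure = {A, B, C, D} → lossless.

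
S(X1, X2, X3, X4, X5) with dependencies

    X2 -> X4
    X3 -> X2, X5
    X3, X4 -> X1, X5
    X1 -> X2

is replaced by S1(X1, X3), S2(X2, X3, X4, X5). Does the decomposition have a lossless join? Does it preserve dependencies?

Lossless test: (X3)⁺ = {X1, X2, X3, X4, X5}, which contains all of one fragment — lossless.
Dependency preservation: the restricted closure of {X1} across the fragments never reaches {X2}, so X1 → X2 cannot be enforced without a join — not preserved.

lossless but not dependency-preserving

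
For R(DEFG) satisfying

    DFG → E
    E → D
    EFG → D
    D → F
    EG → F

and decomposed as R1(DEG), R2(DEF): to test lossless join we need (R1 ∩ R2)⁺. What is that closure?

R1 ∩ R2 = {DE}.
D → F applies, adding F
Closure: {DEF}.

DEF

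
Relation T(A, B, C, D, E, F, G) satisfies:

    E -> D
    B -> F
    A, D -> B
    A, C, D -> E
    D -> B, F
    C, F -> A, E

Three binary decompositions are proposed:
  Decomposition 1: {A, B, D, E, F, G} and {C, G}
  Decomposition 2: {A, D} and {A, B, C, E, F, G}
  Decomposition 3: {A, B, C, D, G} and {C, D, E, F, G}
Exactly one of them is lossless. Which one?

Decomposition 3

Decomposition 1: common = {G}, closure = {G} → lossy.
Decomposition 2: common = {A}, closure = {A} → lossy.
Decomposition 3: common = {C, D, G}, closure = {A, B, C, D, E, F, G} → lossless.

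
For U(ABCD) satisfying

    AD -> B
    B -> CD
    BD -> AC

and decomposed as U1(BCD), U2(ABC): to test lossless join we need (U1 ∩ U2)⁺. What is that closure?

ABCD

U1 ∩ U2 = {BC}.
B → CD applies, adding D
BD → AC applies, adding A
Closure: {ABCD}.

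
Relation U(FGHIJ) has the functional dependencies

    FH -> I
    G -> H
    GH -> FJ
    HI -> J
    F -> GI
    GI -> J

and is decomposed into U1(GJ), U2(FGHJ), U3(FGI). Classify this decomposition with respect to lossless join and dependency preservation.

Lossless test (chase): Rows 1 and 2 agree on G; apply G→H and equate their H entries. Rows 1 and 3 agree on G; apply G→H and equate their H entries. Rows 1 and 2 agree on GH; apply GH→FJ and equate their FJ entries. Rows 1 and 3 agree on GH; apply GH→FJ and equate their FJ entries. Rows 1 and 2 agree on F; apply F→GI and equate their GI entries. Rows 1 and 3 agree on F; apply F→GI and equate their GI entries. Row 1 is now all distinguished symbols — the join is lossless.
Dependency preservation: the restricted closure of {HI} across the fragments never reaches {J}, so HI → J cannot be enforced without a join — not preserved.

lossless but not dependency-preserving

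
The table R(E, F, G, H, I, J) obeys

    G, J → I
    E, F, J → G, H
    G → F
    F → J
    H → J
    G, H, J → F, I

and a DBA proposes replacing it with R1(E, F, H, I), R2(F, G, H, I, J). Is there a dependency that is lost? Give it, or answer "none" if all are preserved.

Check E, F, J → G, H: no single fragment contains all of {E, F, G, H, J}, and the restricted closure of {E, F, J} across the fragments never reaches {G, H}.
G, J → I is preserved.
G → F is preserved.
F → J is preserved.
H → J is preserved.
G, H, J → F, I is preserved.

E, F, J → G, H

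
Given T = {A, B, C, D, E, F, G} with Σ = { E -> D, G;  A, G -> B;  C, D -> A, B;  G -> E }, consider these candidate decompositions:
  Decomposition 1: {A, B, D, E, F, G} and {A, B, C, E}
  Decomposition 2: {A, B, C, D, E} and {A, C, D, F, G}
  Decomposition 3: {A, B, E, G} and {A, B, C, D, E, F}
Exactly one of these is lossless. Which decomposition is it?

Decomposition 1: common = {A, B, E}, closure = {A, B, D, E, G} → lossy.
Decomposition 2: common = {A, C, D}, closure = {A, B, C, D} → lossy.
Decomposition 3: common = {A, B, E}, closure = {A, B, D, E, G} → lossless.

Decomposition 3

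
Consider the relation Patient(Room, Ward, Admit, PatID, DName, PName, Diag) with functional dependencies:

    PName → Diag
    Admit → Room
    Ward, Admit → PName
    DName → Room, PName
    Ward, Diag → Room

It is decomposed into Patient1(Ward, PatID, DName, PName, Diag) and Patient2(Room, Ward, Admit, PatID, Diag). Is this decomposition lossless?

No

Common attributes: Patient1 ∩ Patient2 = {Ward, PatID, Diag}.
Closure of {Ward, PatID, Diag}: Ward, Diag → Room applies, adding Room. So (Ward, PatID, Diag)⁺ = {Room, Ward, PatID, Diag}.
The closure contains neither all of Patient1 = {Ward, PatID, DName, PName, Diag} nor all of Patient2 = {Room, Ward, Admit, PatID, Diag}, so the common attributes are not a superkey of either fragment. The join is lossy.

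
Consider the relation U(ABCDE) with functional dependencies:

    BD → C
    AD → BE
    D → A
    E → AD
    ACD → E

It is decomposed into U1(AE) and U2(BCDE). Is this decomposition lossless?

Yes

Common attributes: U1 ∩ U2 = {E}.
Closure of {E}: E → AD applies, adding AD; AD → BE applies, adding B; BD → C applies, adding C. So (E)⁺ = {ABCDE}.
This closure contains every attribute of U1, so U1 ∩ U2 → U1. The join is lossless.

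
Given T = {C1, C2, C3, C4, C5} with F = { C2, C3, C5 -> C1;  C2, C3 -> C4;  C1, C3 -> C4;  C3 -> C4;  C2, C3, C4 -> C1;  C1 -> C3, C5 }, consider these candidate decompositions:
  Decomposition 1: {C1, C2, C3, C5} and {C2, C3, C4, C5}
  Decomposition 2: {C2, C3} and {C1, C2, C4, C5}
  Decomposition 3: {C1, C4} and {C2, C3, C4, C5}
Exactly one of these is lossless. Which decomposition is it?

Decomposition 1

Decomposition 1: common = {C2, C3, C5}, closure = {C1, C2, C3, C4, C5} → lossless.
Decomposition 2: common = {C2}, closure = {C2} → lossy.
Decomposition 3: common = {C4}, closure = {C4} → lossy.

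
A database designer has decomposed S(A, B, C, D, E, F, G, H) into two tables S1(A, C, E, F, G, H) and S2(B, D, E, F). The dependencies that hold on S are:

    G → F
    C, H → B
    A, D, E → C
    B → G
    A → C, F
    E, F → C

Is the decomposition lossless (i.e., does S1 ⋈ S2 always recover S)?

No

Common attributes: S1 ∩ S2 = {E, F}.
Closure of {E, F}: E, F → C applies, adding C. So (E, F)⁺ = {C, E, F}.
The closure contains neither all of S1 = {A, C, E, F, G, H} nor all of S2 = {B, D, E, F}, so the common attributes are not a superkey of either fragment. The join is lossy.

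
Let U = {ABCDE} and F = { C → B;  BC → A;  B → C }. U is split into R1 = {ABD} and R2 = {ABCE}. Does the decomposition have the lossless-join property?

No

Common attributes: R1 ∩ R2 = {AB}.
Closure of {AB}: B → C applies, adding C. So (AB)⁺ = {ABC}.
The closure contains neither all of R1 = {ABD} nor all of R2 = {ABCE}, so the common attributes are not a superkey of either fragment. The join is lossy.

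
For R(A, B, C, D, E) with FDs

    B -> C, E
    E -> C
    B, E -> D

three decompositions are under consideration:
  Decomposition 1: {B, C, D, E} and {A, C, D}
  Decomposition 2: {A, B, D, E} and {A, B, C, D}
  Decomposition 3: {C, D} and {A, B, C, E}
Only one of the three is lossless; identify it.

Decomposition 2

Decomposition 1: common = {C, D}, closure = {C, D} → lossy.
Decomposition 2: common = {A, B, D}, closure = {A, B, C, D, E} → lossless.
Decomposition 3: common = {C}, closure = {C} → lossy.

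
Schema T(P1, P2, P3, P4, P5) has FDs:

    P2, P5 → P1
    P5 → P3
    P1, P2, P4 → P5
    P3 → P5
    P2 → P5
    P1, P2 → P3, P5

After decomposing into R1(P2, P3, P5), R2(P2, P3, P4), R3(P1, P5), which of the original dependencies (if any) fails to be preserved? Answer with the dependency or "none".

P2, P5 → P1

Check P2, P5 → P1: no single fragment contains all of {P1, P2, P5}, and the restricted closure of {P2, P5} across the fragments never reaches {P1}.
P5 → P3 is preserved.
P1, P2, P4 → P5 is preserved.
P3 → P5 is preserved.
P2 → P5 is preserved.
P1, P2 → P3, P5 is preserved.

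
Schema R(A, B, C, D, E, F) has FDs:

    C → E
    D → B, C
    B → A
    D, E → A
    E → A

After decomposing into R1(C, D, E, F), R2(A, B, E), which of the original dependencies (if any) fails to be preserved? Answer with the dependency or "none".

D → B, C

Check D → B, C: no single fragment contains all of {B, C, D}, and the restricted closure of {D} across the fragments never reaches {B, C}.
C → E is preserved.
B → A is preserved.
D, E → A is preserved.
E → A is preserved.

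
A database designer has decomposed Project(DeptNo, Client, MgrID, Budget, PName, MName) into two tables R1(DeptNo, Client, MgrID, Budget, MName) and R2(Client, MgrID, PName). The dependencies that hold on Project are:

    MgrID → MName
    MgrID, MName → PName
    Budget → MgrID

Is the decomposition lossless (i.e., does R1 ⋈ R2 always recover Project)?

Yes

Common attributes: R1 ∩ R2 = {Client, MgrID}.
Closure of {Client, MgrID}: MgrID → MName applies, adding MName; MgrID, MName → PName applies, adding PName. So (Client, MgrID)⁺ = {Client, MgrID, PName, MName}.
This closure contains every attribute of R2, so R1 ∩ R2 → R2. The join is lossless.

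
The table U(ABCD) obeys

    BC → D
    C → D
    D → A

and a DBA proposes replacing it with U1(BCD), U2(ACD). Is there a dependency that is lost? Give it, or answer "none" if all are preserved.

none

BC → D lies within U1.
C → D lies within U1.
D → A lies within U2.
Every dependency is enforceable on the fragments, so the decomposition is dependency-preserving.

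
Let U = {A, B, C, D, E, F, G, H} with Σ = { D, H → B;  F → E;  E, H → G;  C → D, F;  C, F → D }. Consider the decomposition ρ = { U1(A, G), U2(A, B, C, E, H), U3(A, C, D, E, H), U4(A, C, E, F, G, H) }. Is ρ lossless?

Chase test. Columns are A, B, C, D, E, F, G, H; row i has aⱼ where attribute j ∈ Ui, else bᵢⱼ.
Initial tableau (one row per fragment):
  row 1: a1 b12 b13 b14 b15 b16 a7 b18
  row 2: a1 a2 a3 b24 a5 b26 b27 a8
  row 3: a1 b32 a3 a4 a5 b36 b37 a8
  row 4: a1 b42 a3 b44 a5 a6 a7 a8
Rows 2 and 3 agree on E, H; apply E, H→G and equate their G entries.
Rows 2 and 4 agree on E, H; apply E, H→G and equate their G entries.
Rows 2 and 3 agree on C; apply C→D, F and equate their D, F entries.
Rows 2 and 4 agree on C; apply C→D, F and equate their D, F entries.
Rows 2 and 3 agree on D, H; apply D, H→B and equate their B entries.
Rows 2 and 4 agree on D, H; apply D, H→B and equate their B entries.
Row 2 is now all distinguished symbols — the join is lossless.

Yes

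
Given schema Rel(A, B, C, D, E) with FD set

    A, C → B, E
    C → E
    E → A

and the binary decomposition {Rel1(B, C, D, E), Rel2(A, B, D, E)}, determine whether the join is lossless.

Yes

Common attributes: Rel1 ∩ Rel2 = {B, D, E}.
Closure of {B, D, E}: E → A applies, adding A. So (B, D, E)⁺ = {A, B, D, E}.
This closure contains every attribute of Rel2, so Rel1 ∩ Rel2 → Rel2. The join is lossless.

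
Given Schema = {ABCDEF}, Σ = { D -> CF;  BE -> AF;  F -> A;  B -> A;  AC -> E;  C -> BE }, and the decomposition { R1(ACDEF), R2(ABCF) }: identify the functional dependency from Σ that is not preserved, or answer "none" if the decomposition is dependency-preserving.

Check BE → AF: no single fragment contains all of {ABEF}, and the restricted closure of {BE} across the fragments never reaches {AF}.
D → CF is preserved.
F → A is preserved.
B → A is preserved.
AC → E is preserved.
C → BE is preserved.

BE -> AF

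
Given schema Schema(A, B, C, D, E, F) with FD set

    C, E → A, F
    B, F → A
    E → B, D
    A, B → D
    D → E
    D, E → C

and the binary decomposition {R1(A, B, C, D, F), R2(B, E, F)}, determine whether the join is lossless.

Yes

Common attributes: R1 ∩ R2 = {B, F}.
Closure of {B, F}: B, F → A applies, adding A; A, B → D applies, adding D; D → E applies, adding E; D, E → C applies, adding C. So (B, F)⁺ = {A, B, C, D, E, F}.
This closure contains every attribute of R1, so R1 ∩ R2 → R1. The join is lossless.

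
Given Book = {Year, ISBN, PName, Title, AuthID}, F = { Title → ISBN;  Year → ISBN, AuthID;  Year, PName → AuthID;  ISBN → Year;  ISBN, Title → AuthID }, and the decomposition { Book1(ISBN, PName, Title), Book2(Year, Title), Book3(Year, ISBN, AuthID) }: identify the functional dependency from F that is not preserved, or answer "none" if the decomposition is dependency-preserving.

Title → ISBN lies within Book1.
Year → ISBN, AuthID lies within Book3.
Year, PName → AuthID: restricted closure across fragments reaches AuthID.
ISBN → Year lies within Book3.
ISBN, Title → AuthID: restricted closure across fragments reaches AuthID.
Every dependency is enforceable on the fragments, so the decomposition is dependency-preserving.

none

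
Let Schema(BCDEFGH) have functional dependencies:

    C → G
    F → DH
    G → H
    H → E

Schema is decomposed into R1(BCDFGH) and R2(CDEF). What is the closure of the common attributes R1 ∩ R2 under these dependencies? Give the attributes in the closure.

CDEFGH

R1 ∩ R2 = {CDF}.
C → G applies, adding G
F → DH applies, adding H
H → E applies, adding E
Closure: {CDEFGH}.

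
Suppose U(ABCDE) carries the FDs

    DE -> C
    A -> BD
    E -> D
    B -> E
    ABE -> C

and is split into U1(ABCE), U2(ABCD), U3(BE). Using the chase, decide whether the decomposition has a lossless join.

Chase test. Columns are ABCDE; row i has aⱼ where attribute j ∈ Ui, else bᵢⱼ.
Initial tableau (one row per fragment):
  row 1: a1 a2 a3 b14 a5
  row 2: a1 a2 a3 a4 b25
  row 3: b31 a2 b33 b34 a5
Rows 1 and 2 agree on A; apply A→BD and equate their BD entries.
Rows 1 and 3 agree on E; apply E→D and equate their D entries.
Rows 1 and 2 agree on B; apply B→E and equate their E entries.
Rows 1 and 3 agree on DE; apply DE→C and equate their C entries.
Row 1 is now all distinguished symbols — the join is lossless.

Yes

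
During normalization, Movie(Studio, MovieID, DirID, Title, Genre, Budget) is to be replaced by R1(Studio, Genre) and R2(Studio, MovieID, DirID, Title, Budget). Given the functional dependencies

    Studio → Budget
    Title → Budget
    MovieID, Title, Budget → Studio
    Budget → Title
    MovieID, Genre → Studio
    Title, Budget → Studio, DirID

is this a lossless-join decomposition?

Common attributes: R1 ∩ R2 = {Studio}.
Closure of {Studio}: Studio → Budget applies, adding Budget; Budget → Title applies, adding Title; Title, Budget → Studio, DirID applies, adding DirID. So (Studio)⁺ = {Studio, DirID, Title, Budget}.
The closure contains neither all of R1 = {Studio, Genre} nor all of R2 = {Studio, MovieID, DirID, Title, Budget}, so the common attributes are not a superkey of either fragment. The join is lossy.

No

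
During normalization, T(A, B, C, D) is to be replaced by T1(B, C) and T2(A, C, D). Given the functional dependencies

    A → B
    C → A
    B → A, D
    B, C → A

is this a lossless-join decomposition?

Yes

Common attributes: T1 ∩ T2 = {C}.
Closure of {C}: C → A applies, adding A; A → B applies, adding B; B → A, D applies, adding D. So (C)⁺ = {A, B, C, D}.
This closure contains every attribute of T1, so T1 ∩ T2 → T1. The join is lossless.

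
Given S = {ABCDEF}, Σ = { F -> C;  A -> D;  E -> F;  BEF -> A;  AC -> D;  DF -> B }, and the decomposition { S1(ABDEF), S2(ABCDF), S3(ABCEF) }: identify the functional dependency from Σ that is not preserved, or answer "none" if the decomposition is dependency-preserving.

F → C lies within S2.
A → D lies within S1.
E → F lies within S1.
BEF → A lies within S1.
AC → D lies within S2.
DF → B lies within S1.
Every dependency is enforceable on the fragments, so the decomposition is dependency-preserving.

none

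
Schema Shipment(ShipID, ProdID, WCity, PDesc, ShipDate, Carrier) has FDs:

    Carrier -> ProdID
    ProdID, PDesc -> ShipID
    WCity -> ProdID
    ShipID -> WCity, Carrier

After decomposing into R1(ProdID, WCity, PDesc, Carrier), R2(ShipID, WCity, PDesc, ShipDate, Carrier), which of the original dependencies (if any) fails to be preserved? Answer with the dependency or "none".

Carrier → ProdID lies within R1.
ProdID, PDesc → ShipID: restricted closure across fragments reaches ShipID.
WCity → ProdID lies within R1.
ShipID → WCity, Carrier lies within R2.
Every dependency is enforceable on the fragments, so the decomposition is dependency-preserving.

none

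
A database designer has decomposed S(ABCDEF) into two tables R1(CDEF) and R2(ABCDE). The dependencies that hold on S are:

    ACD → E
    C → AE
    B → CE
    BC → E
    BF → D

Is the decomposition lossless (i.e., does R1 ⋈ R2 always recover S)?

No

Common attributes: R1 ∩ R2 = {CDE}.
Closure of {CDE}: C → AE applies, adding A. So (CDE)⁺ = {ACDE}.
The closure contains neither all of R1 = {CDEF} nor all of R2 = {ABCDE}, so the common attributes are not a superkey of either fragment. The join is lossy.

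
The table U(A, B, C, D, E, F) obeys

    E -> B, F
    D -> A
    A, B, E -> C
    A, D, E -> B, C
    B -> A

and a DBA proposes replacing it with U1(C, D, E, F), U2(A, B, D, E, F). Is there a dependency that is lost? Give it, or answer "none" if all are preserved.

none

E → B, F lies within U2.
D → A lies within U2.
A, B, E → C: restricted closure across fragments reaches C.
A, D, E → B, C: restricted closure across fragments reaches B, C.
B → A lies within U2.
Every dependency is enforceable on the fragments, so the decomposition is dependency-preserving.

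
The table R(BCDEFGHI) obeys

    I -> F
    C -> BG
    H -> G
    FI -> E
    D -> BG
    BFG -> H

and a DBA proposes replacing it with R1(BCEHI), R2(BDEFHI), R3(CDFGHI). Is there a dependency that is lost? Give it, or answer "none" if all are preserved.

BFG -> H

Check BFG → H: no single fragment contains all of {BFGH}, and the restricted closure of {BFG} across the fragments never reaches {H}.
I → F is preserved.
C → BG is preserved.
H → G is preserved.
FI → E is preserved.
D → BG is preserved.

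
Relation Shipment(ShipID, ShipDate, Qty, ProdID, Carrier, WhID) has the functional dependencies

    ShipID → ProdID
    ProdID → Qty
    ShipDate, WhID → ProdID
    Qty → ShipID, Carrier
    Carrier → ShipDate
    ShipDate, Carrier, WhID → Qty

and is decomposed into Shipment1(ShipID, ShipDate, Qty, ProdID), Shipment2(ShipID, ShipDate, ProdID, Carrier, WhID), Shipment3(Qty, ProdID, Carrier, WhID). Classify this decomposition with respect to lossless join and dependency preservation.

lossless and dependency-preserving

Lossless test (chase): Rows 1 and 2 agree on ProdID; apply ProdID→Qty and equate their Qty entries. Rows 1 and 2 agree on Qty; apply Qty→ShipID, Carrier and equate their ShipID, Carrier entries. Rows 1 and 3 agree on Qty; apply Qty→ShipID, Carrier and equate their ShipID, Carrier entries. Rows 1 and 3 agree on Carrier; apply Carrier→ShipDate and equate their ShipDate entries. Row 2 is now all distinguished symbols — the join is lossless.
Dependency preservation: Qty → ShipID, Carrier; ShipDate, Carrier, WhID → Qty are not contained in any single fragment, but the restricted closure of each left-hand side across the fragments still reaches the right-hand side; the remaining FDs each lie inside some fragment. All dependencies are preserved.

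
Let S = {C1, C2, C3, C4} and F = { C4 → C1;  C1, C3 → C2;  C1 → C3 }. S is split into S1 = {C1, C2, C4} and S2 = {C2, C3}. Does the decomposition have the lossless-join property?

Common attributes: S1 ∩ S2 = {C2}.
No dependency enlarges {C2}, so (C2)⁺ = {C2}.
The closure contains neither all of S1 = {C1, C2, C4} nor all of S2 = {C2, C3}, so the common attributes are not a superkey of either fragment. The join is lossy.

No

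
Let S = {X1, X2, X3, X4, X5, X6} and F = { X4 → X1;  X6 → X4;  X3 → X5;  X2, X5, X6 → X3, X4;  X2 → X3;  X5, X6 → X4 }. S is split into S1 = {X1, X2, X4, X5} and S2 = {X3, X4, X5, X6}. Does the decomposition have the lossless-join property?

Common attributes: S1 ∩ S2 = {X4, X5}.
Closure of {X4, X5}: X4 → X1 applies, adding X1. So (X4, X5)⁺ = {X1, X4, X5}.
The closure contains neither all of S1 = {X1, X2, X4, X5} nor all of S2 = {X3, X4, X5, X6}, so the common attributes are not a superkey of either fragment. The join is lossy.

No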